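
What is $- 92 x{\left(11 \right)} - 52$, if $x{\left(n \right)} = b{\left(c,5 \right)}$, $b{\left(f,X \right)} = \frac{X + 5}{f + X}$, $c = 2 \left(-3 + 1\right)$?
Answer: $-972$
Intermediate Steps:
$c = -4$ ($c = 2 \left(-2\right) = -4$)
$b{\left(f,X \right)} = \frac{5 + X}{X + f}$
$x{\left(n \right)} = 10$ ($x{\left(n \right)} = \frac{5 + 5}{5 - 4} = 1^{-1} \cdot 10 = 1 \cdot 10 = 10$)
$- 92 x{\left(11 \right)} - 52 = \left(-92\right) 10 - 52 = -920 - 52 = -972$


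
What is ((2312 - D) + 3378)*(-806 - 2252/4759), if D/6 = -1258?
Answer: -50807523428/4759 ≈ -1.0676e+7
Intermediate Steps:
D = -7548 (D = 6*(-1258) = -7548)
((2312 - D) + 3378)*(-806 - 2252/4759) = ((2312 - 1*(-7548)) + 3378)*(-806 - 2252/4759) = ((2312 + 7548) + 3378)*(-806 - 2252*1/4759) = (9860 + 3378)*(-806 - 2252/4759) = 13238*(-3838006/4759) = -50807523428/4759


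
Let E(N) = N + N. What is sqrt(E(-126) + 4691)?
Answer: sqrt(4439) ≈ 66.626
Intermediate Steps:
E(N) = 2*N
sqrt(E(-126) + 4691) = sqrt(2*(-126) + 4691) = sqrt(-252 + 4691) = sqrt(4439)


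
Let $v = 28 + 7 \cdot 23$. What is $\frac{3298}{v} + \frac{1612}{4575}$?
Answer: $\frac{5131006}{288225} \approx 17.802$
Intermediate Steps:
$v = 189$ ($v = 28 + 161 = 189$)
$\frac{3298}{v} + \frac{1612}{4575} = \frac{3298}{189} + \frac{1612}{4575} = \frac{5131006}{288225}$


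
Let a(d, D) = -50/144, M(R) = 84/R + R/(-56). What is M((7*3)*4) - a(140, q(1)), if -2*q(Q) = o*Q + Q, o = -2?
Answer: -11/72 ≈ -0.15278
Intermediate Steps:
M(R) = 84/R - R/56 (M(R) = 84/R + R*(-1/56) = 84/R - R/56)
q(Q) = Q/2 (q(Q) = -(-2*Q + Q)/2 = -(-1)*Q/2 = Q/2)
a(d, D) = -25/72 (a(d, D) = -50*1/144 = -25/72)
M((7*3)*4) - a(140, q(1)) = (84/(((7*3)*4)) - 7*3*4/56) - 1*(-25/72) = (84/((21*4)) - 3*4/8) + 25/72 = (84/84 - 1/56*84) + 25/72 = (84*(1/84) - 3/2) + 25/72 = (1 - 3/2) + 25/72 = -½ + 25/72 = -11/72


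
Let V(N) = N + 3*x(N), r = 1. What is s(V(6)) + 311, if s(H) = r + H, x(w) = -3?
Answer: 309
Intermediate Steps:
V(N) = -9 + N (V(N) = N + 3*(-3) = N - 9 = -9 + N)
s(H) = 1 + H
s(V(6)) + 311 = (1 + (-9 + 6)) + 311 = (1 - 3) + 311 = -2 + 311 = 309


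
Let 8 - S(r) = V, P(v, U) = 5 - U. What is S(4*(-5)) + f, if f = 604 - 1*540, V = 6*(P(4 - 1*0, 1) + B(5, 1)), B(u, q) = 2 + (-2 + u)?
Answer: 18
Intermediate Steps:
B(u, q) = u
V = 54 (V = 6*((5 - 1*1) + 5) = 6*((5 - 1) + 5) = 6*(4 + 5) = 6*9 = 54)
S(r) = -46 (S(r) = 8 - 1*54 = 8 - 54 = -46)
f = 64 (f = 604 - 540 = 64)
S(4*(-5)) + f = -46 + 64 = 18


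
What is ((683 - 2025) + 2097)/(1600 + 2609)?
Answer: 755/4209 ≈ 0.17938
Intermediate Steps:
((683 - 2025) + 2097)/(1600 + 2609) = (-1342 + 2097)/4209 = 755*(1/4209) = 755/4209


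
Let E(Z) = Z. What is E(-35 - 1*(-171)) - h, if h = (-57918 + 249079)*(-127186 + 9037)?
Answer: 22585481125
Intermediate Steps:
h = -22585480989 (h = 191161*(-118149) = -22585480989)
E(-35 - 1*(-171)) - h = (-35 - 1*(-171)) - 1*(-22585480989) = (-35 + 171) + 22585480989 = 136 + 22585480989 = 22585481125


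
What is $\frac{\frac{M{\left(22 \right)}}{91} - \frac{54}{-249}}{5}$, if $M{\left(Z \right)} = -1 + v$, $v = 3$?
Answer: $\frac{1804}{37765} \approx 0.047769$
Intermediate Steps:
$M{\left(Z \right)} = 2$ ($M{\left(Z \right)} = -1 + 3 = 2$)
$\frac{\frac{M{\left(22 \right)}}{91} - \frac{54}{-249}}{5} = \frac{\frac{2}{91} - \frac{54}{-249}}{5} = \left(2 \cdot \frac{1}{91} - - \frac{18}{83}\right) \frac{1}{5} = \left(\frac{2}{91} + \frac{18}{83}\right) \frac{1}{5} = \frac{1804}{7553} \cdot \frac{1}{5} = \frac{1804}{37765}$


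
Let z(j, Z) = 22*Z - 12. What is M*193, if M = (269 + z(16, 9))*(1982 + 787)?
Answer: 243159735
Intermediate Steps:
z(j, Z) = -12 + 22*Z
M = 1259895 (M = (269 + (-12 + 22*9))*(1982 + 787) = (269 + (-12 + 198))*2769 = (269 + 186)*2769 = 455*2769 = 1259895)
M*193 = 1259895*193 = 243159735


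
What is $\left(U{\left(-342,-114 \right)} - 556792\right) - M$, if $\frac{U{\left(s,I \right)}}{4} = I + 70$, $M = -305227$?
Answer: $-251741$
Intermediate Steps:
$U{\left(s,I \right)} = 280 + 4 I$ ($U{\left(s,I \right)} = 4 \left(I + 70\right) = 4 \left(70 + I\right) = 280 + 4 I$)
$\left(U{\left(-342,-114 \right)} - 556792\right) - M = \left(\left(280 + 4 \left(-114\right)\right) - 556792\right) - -305227 = \left(\left(280 - 456\right) - 556792\right) + 305227 = \left(-176 - 556792\right) + 305227 = -556968 + 305227 = -251741$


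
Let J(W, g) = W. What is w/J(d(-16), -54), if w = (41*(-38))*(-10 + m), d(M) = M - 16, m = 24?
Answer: 5453/8 ≈ 681.63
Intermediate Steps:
d(M) = -16 + M
w = -21812 (w = (41*(-38))*(-10 + 24) = -1558*14 = -21812)
w/J(d(-16), -54) = -21812/(-16 - 16) = -21812/(-32) = -21812*(-1/32) = 5453/8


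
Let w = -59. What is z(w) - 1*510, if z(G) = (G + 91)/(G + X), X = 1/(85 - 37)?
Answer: -1445346/2831 ≈ -510.54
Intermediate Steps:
X = 1/48 ≈ 0.020833
z(G) = (91 + G)/(1/48 + G) (z(G) = (G + 91)/(G + 1/48) = (91 + G)/(1/48 + G))
z(w) - 1*510 = 48*(91 - 59)/(1 + 48*(-59)) - 1*510 = 48*32/(1 - 2832) - 510 = 48*32/(-2831) - 510 = 48*(-1/2831)*32 - 510 = -1536/2831 - 510 = -1445346/2831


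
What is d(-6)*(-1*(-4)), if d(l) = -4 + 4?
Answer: 0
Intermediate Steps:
d(l) = 0
d(-6)*(-1*(-4)) = 0*(-1*(-4)) = 0*4 = 0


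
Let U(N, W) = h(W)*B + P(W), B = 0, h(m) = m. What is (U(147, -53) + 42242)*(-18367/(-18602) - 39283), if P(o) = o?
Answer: -30828514793811/18602 ≈ -1.6573e+9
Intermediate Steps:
U(N, W) = W (U(N, W) = W*0 + W = 0 + W = W)
(U(147, -53) + 42242)*(-18367/(-18602) - 39283) = (-53 + 42242)*(-18367/(-18602) - 39283) = 42189*(-18367*(-1/18602) - 39283) = 42189*(18367/18602 - 39283) = 42189*(-730723999/18602) = -30828514793811/18602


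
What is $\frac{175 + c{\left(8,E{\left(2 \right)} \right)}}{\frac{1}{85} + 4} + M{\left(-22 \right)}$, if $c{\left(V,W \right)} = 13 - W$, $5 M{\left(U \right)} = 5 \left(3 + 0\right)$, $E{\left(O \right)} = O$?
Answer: $\frac{543}{11} \approx 49.364$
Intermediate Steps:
$M{\left(U \right)} = 3$ ($M{\left(U \right)} = \frac{5 \left(3 + 0\right)}{5} = \frac{5 \cdot 3}{5} = \frac{1}{5} \cdot 15 = 3$)
$\frac{175 + c{\left(8,E{\left(2 \right)} \right)}}{\frac{1}{85} + 4} + M{\left(-22 \right)} = \frac{175 + \left(13 - 2\right)}{\frac{1}{85} + 4} + 3 = \frac{175 + 11}{\frac{341}{85}} + 3 = 186 \cdot \frac{85}{341} + 3 = \frac{510}{11} + 3 = \frac{543}{11}$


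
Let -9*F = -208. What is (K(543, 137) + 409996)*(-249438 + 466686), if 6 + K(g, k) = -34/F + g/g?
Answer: 1157902267116/13 ≈ 8.9069e+10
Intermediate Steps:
F = 208/9 (F = -⅑*(-208) = 208/9 ≈ 23.111)
K(g, k) = -673/104 (K(g, k) = -6 + (-34/208/9 + g/g) = -6 + (-34*9/208 + 1) = -6 + (-153/104 + 1) = -6 - 49/104 = -673/104)
(K(543, 137) + 409996)*(-249438 + 466686) = (-673/104 + 409996)*(-249438 + 466686) = (42638911/104)*217248 = 1157902267116/13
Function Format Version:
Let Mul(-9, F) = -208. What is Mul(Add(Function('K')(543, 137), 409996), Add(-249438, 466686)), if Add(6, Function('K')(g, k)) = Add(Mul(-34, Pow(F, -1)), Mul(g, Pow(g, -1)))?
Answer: Rational(1157902267116, 13) ≈ 8.9069e+10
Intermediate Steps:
F = Rational(208, 9) (F = Mul(Rational(-1, 9), -208) = Rational(208, 9) ≈ 23.111)
Function('K')(g, k) = Rational(-673, 104) (Function('K')(g, k) = Add(-6, Add(Mul(-34, Pow(Rational(208, 9), -1)), Mul(g, Pow(g, -1)))) = Add(-6, Add(Mul(-34, Rational(9, 208)), 1)) = Add(-6, Add(Rational(-153, 104), 1)) = Add(-6, Rational(-49, 104)) = Rational(-673, 104))
Mul(Add(Function('K')(543, 137), 409996), Add(-249438, 466686)) = Mul(Add(Rational(-673, 104), 409996), Add(-249438, 466686)) = Mul(Rational(42638911, 104), 217248) = Rational(1157902267116, 13)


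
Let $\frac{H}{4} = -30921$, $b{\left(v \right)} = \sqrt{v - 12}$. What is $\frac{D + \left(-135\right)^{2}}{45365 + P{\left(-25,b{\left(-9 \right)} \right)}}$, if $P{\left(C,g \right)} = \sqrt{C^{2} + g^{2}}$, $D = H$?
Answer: $- \frac{1594715845}{685994207} + \frac{70306 \sqrt{151}}{685994207} \approx -2.3234$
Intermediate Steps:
$b{\left(v \right)} = \sqrt{-12 + v}$
$H = -123684$ ($H = 4 \left(-30921\right) = -123684$)
$D = -123684$
$\frac{D + \left(-135\right)^{2}}{45365 + P{\left(-25,b{\left(-9 \right)} \right)}} = \frac{-123684 + \left(-135\right)^{2}}{45365 + \sqrt{\left(-25\right)^{2} + \left(\sqrt{-12 - 9}\right)^{2}}} = \frac{-123684 + 18225}{45365 + \sqrt{625 + \left(\sqrt{-21}\right)^{2}}} = - \frac{105459}{45365 + \sqrt{625 + \left(i \sqrt{21}\right)^{2}}} = - \frac{105459}{45365 + \sqrt{625 - 21}} = - \frac{105459}{45365 + \sqrt{604}} = - \frac{105459}{45365 + 2 \sqrt{151}}$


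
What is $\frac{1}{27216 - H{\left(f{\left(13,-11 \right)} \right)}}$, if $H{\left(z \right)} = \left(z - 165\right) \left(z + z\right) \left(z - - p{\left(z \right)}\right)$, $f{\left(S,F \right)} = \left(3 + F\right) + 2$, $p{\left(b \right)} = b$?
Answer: $\frac{1}{51840} \approx 1.929 \cdot 10^{-5}$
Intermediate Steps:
$f{\left(S,F \right)} = 5 + F$
$H{\left(z \right)} = 4 z^{2} \left(-165 + z\right)$ ($H{\left(z \right)} = \left(z - 165\right) \left(z + z\right) \left(z + \left(\left(-3\right) 0 + z\right)\right) = \left(-165 + z\right) 2 z \left(z + \left(0 + z\right)\right) = 2 z \left(-165 + z\right) \left(z + z\right) = 2 z \left(-165 + z\right) 2 z = 4 z^{2} \left(-165 + z\right)$)
$\frac{1}{27216 - H{\left(f{\left(13,-11 \right)} \right)}} = \frac{1}{27216 - 4 \left(5 - 11\right)^{2} \left(-165 + \left(5 - 11\right)\right)} = \frac{1}{27216 - 4 \left(-6\right)^{2} \left(-165 - 6\right)} = \frac{1}{27216 - 4 \cdot 36 \left(-171\right)} = \frac{1}{27216 - -24624} = \frac{1}{27216 + 24624} = \frac{1}{51840}$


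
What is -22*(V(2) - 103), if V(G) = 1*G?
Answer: 2222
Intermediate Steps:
V(G) = G
-22*(V(2) - 103) = -22*(2 - 103) = -22*(-101) = 2222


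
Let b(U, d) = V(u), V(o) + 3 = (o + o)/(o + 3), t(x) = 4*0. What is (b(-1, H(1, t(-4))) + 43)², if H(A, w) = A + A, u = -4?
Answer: 2304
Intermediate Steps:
t(x) = 0
H(A, w) = 2*A
V(o) = -3 + 2*o/(3 + o) (V(o) = -3 + (o + o)/(o + 3) = -3 + (2*o)/(3 + o) = -3 + 2*o/(3 + o))
b(U, d) = 5 (b(U, d) = (-9 - 1*(-4))/(3 - 4) = (-9 + 4)/(-1) = -1*(-5) = 5)
(b(-1, H(1, t(-4))) + 43)² = (5 + 43)² = 48² = 2304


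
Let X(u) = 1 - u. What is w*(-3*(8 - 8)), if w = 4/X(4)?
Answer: 0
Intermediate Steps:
w = -4/3 (w = 4/(1 - 1*4) = 4/(1 - 4) = 4/(-3) = 4*(-⅓) = -4/3 ≈ -1.3333)
w*(-3*(8 - 8)) = -(-4)*(8 - 8) = -(-4)*0 = -4/3*0 = 0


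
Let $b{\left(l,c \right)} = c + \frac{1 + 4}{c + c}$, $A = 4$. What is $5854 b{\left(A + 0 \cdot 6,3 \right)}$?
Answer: $\frac{67321}{3} \approx 22440.0$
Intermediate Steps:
$b{\left(l,c \right)} = c + \frac{5}{2 c}$
$5854 b{\left(A + 0 \cdot 6,3 \right)} = 5854 \left(3 + \frac{5}{2 \cdot 3}\right) = 5854 \left(3 + \frac{5}{2} \cdot \frac{1}{3}\right) = 5854 \left(3 + \frac{5}{6}\right) = 5854 \cdot \frac{23}{6} = \frac{67321}{3}$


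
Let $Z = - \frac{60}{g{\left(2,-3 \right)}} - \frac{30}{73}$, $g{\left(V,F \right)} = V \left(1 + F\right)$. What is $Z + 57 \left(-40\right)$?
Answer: $- \frac{165375}{73} \approx -2265.4$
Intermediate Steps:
$Z = \frac{1065}{73}$ ($Z = - \frac{60}{2 \left(1 - 3\right)} - \frac{30}{73} = - \frac{60}{2 \left(-2\right)} - \frac{30}{73} = - \frac{60}{-4} - \frac{30}{73} = \left(-60\right) \left(- \frac{1}{4}\right) - \frac{30}{73} = 15 - \frac{30}{73} = \frac{1065}{73} \approx 14.589$)
$Z + 57 \left(-40\right) = \frac{1065}{73} + 57 \left(-40\right) = \frac{1065}{73} - 2280 = - \frac{165375}{73}$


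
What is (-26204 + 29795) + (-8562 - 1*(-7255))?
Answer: 2284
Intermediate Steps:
(-26204 + 29795) + (-8562 - 1*(-7255)) = 3591 + (-8562 + 7255) = 3591 - 1307 = 2284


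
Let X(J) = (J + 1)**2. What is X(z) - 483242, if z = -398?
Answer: -325633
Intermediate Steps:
X(J) = (1 + J)**2
X(z) - 483242 = (1 - 398)**2 - 483242 = (-397)**2 - 483242 = 157609 - 483242 = -325633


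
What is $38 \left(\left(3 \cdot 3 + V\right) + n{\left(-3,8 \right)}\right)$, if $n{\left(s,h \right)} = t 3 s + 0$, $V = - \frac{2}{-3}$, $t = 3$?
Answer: $- \frac{1976}{3} \approx -658.67$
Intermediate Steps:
$V = \frac{2}{3}$ ($V = \left(-2\right) \left(- \frac{1}{3}\right) = \frac{2}{3} \approx 0.66667$)
$n{\left(s,h \right)} = 9 s$ ($n{\left(s,h \right)} = 3 \cdot 3 s + 0 = 9 s + 0 = 9 s$)
$38 \left(\left(3 \cdot 3 + V\right) + n{\left(-3,8 \right)}\right) = 38 \left(\left(3 \cdot 3 + \frac{2}{3}\right) + 9 \left(-3\right)\right) = 38 \left(\left(9 + \frac{2}{3}\right) - 27\right) = 38 \left(\frac{29}{3} - 27\right) = 38 \left(- \frac{52}{3}\right) = - \frac{1976}{3}$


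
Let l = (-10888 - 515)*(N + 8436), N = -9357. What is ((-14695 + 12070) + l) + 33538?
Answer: 10533076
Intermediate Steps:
l = 10502163 (l = (-10888 - 515)*(-9357 + 8436) = -11403*(-921) = 10502163)
((-14695 + 12070) + l) + 33538 = ((-14695 + 12070) + 10502163) + 33538 = (-2625 + 10502163) + 33538 = 10499538 + 33538 = 10533076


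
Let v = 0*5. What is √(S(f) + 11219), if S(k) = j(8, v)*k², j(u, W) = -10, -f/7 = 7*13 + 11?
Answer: I*√5086741 ≈ 2255.4*I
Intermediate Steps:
f = -714 (f = -7*(7*13 + 11) = -7*(91 + 11) = -7*102 = -714)
v = 0
S(k) = -10*k²
√(S(f) + 11219) = √(-10*(-714)² + 11219) = √(-10*509796 + 11219) = √(-5097960 + 11219) = √(-5086741) = I*√5086741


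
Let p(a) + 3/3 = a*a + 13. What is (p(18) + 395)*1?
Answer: 731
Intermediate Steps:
p(a) = 12 + a**2 (p(a) = -1 + (a*a + 13) = -1 + (a**2 + 13) = -1 + (13 + a**2) = 12 + a**2)
(p(18) + 395)*1 = ((12 + 18**2) + 395)*1 = ((12 + 324) + 395)*1 = (336 + 395)*1 = 731*1 = 731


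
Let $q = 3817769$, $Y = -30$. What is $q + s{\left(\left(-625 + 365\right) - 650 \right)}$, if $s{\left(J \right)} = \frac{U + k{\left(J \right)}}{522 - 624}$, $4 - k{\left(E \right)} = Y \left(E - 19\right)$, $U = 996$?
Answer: $\frac{194719654}{51} \approx 3.818 \cdot 10^{6}$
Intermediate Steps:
$k{\left(E \right)} = -566 + 30 E$ ($k{\left(E \right)} = 4 - - 30 \left(E - 19\right) = 4 - - 30 \left(-19 + E\right) = 4 - \left(570 - 30 E\right) = 4 + \left(-570 + 30 E\right) = -566 + 30 E$)
$s{\left(J \right)} = - \frac{215}{51} - \frac{5 J}{17}$ ($s{\left(J \right)} = \frac{996 + \left(-566 + 30 J\right)}{522 - 624} = \frac{430 + 30 J}{-102} = \left(430 + 30 J\right) \left(- \frac{1}{102}\right) = - \frac{215}{51} - \frac{5 J}{17}$)
$q + s{\left(\left(-625 + 365\right) - 650 \right)} = 3817769 - \left(\frac{215}{51} + \frac{5 \left(\left(-625 + 365\right) - 650\right)}{17}\right) = 3817769 - \left(\frac{215}{51} + \frac{5 \left(-260 - 650\right)}{17}\right) = 3817769 - - \frac{13435}{51} = 3817769 + \left(- \frac{215}{51} + \frac{4550}{17}\right) = 3817769 + \frac{13435}{51} = \frac{194719654}{51}$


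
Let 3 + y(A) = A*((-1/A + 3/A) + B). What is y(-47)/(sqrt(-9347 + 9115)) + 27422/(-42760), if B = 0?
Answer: -13711/21380 + I*sqrt(58)/116 ≈ -0.6413 + 0.065653*I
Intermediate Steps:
y(A) = -1 (y(A) = -3 + A*((-1/A + 3/A) + 0) = -3 + A*(2/A + 0) = -3 + A*(2/A) = -3 + 2 = -1)
y(-47)/(sqrt(-9347 + 9115)) + 27422/(-42760) = -1/(sqrt(-9347 + 9115)) + 27422/(-42760) = -1/(sqrt(-232)) + 27422*(-1/42760) = -1/(2*I*sqrt(58)) - 13711/21380 = -(-1)*I*sqrt(58)/116 - 13711/21380 = I*sqrt(58)/116 - 13711/21380 = -13711/21380 + I*sqrt(58)/116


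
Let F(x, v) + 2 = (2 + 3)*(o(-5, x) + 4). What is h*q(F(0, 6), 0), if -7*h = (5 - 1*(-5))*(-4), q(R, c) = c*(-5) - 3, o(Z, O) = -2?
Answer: -120/7 ≈ -17.143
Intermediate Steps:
F(x, v) = 8 (F(x, v) = -2 + (2 + 3)*(-2 + 4) = -2 + 5*2 = -2 + 10 = 8)
q(R, c) = -3 - 5*c (q(R, c) = -5*c - 3 = -3 - 5*c)
h = 40/7 (h = -(5 - 1*(-5))*(-4)/7 = -(5 + 5)*(-4)/7 = -10*(-4)/7 = -1/7*(-40) = 40/7 ≈ 5.7143)
h*q(F(0, 6), 0) = 40*(-3 - 5*0)/7 = 40*(-3 + 0)/7 = (40/7)*(-3) = -120/7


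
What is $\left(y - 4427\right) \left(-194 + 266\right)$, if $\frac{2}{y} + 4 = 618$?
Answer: $- \frac{97854336}{307} \approx -3.1874 \cdot 10^{5}$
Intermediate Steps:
$y = \frac{1}{307}$ ($y = \frac{2}{-4 + 618} = \frac{2}{614} = 2 \cdot \frac{1}{614} = \frac{1}{307} \approx 0.0032573$)
$\left(y - 4427\right) \left(-194 + 266\right) = \left(\frac{1}{307} - 4427\right) \left(-194 + 266\right) = \left(- \frac{1359088}{307}\right) 72 = - \frac{97854336}{307}$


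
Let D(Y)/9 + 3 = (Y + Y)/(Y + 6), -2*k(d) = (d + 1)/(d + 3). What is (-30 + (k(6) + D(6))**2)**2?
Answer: 9968225281/104976 ≈ 94957.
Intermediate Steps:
k(d) = -(1 + d)/(2*(3 + d)) (k(d) = -(d + 1)/(2*(d + 3)) = -(1 + d)/(2*(3 + d)))
D(Y) = -27 + 18*Y/(6 + Y) (D(Y) = -27 + 9*((Y + Y)/(Y + 6)) = -27 + 9*((2*Y)/(6 + Y)) = -27 + 9*(2*Y/(6 + Y)) = -27 + 18*Y/(6 + Y))
(-30 + (k(6) + D(6))**2)**2 = (-30 + ((-1 - 1*6)/(2*(3 + 6)) + 9*(-18 - 1*6)/(6 + 6))**2)**2 = (-30 + ((1/2)*(-1 - 6)/9 + 9*(-18 - 6)/12)**2)**2 = (-30 + ((1/2)*(1/9)*(-7) + 9*(1/12)*(-24))**2)**2 = (-30 + (-7/18 - 18)**2)**2 = (-30 + (-331/18)**2)**2 = (-30 + 109561/324)**2 = (99841/324)**2 = 9968225281/104976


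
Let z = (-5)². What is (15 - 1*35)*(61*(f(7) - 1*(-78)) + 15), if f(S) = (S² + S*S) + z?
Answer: -245520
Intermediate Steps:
z = 25
f(S) = 25 + 2*S² (f(S) = (S² + S*S) + 25 = (S² + S²) + 25 = 2*S² + 25 = 25 + 2*S²)
(15 - 1*35)*(61*(f(7) - 1*(-78)) + 15) = (15 - 1*35)*(61*((25 + 2*7²) - 1*(-78)) + 15) = (15 - 35)*(61*((25 + 2*49) + 78) + 15) = -20*(61*((25 + 98) + 78) + 15) = -20*(61*(123 + 78) + 15) = -20*(61*201 + 15) = -20*(12261 + 15) = -20*12276 = -245520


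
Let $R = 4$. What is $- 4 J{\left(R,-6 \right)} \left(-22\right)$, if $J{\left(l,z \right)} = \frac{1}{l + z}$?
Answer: $-44$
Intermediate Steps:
$- 4 J{\left(R,-6 \right)} \left(-22\right) = - \frac{4}{4 - 6} \left(-22\right) = - \frac{4}{-2} \left(-22\right) = \left(-4\right) \left(- \frac{1}{2}\right) \left(-22\right) = 2 \left(-22\right) = -44$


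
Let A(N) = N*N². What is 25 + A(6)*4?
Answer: 889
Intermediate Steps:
A(N) = N³
25 + A(6)*4 = 25 + 6³*4 = 25 + 216*4 = 25 + 864 = 889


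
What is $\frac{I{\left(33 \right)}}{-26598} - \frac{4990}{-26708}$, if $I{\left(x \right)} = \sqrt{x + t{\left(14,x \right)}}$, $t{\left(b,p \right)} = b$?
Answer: $\frac{2495}{13354} - \frac{\sqrt{47}}{26598} \approx 0.18658$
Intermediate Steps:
$I{\left(x \right)} = \sqrt{14 + x}$ ($I{\left(x \right)} = \sqrt{x + 14} = \sqrt{14 + x}$)
$\frac{I{\left(33 \right)}}{-26598} - \frac{4990}{-26708} = \frac{\sqrt{14 + 33}}{-26598} - \frac{4990}{-26708} = \sqrt{47} \left(- \frac{1}{26598}\right) - - \frac{2495}{13354} = - \frac{\sqrt{47}}{26598} + \frac{2495}{13354} = \frac{2495}{13354} - \frac{\sqrt{47}}{26598}$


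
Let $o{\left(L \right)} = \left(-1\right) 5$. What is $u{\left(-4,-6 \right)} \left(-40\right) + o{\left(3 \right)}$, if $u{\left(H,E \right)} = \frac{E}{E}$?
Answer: $-45$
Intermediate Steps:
$u{\left(H,E \right)} = 1$
$o{\left(L \right)} = -5$
$u{\left(-4,-6 \right)} \left(-40\right) + o{\left(3 \right)} = 1 \left(-40\right) - 5 = -40 - 5 = -45$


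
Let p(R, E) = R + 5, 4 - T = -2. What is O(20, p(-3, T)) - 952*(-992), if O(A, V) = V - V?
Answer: 944384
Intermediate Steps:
T = 6 (T = 4 - 1*(-2) = 4 + 2 = 6)
p(R, E) = 5 + R
O(A, V) = 0
O(20, p(-3, T)) - 952*(-992) = 0 - 952*(-992) = 0 + 944384 = 944384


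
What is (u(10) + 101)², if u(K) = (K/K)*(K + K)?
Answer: 14641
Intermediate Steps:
u(K) = 2*K (u(K) = 1*(2*K) = 2*K)
(u(10) + 101)² = (2*10 + 101)² = (20 + 101)² = 121² = 14641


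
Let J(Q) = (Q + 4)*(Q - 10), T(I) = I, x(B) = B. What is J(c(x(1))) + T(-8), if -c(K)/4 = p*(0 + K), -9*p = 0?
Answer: -48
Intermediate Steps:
p = 0 (p = -1/9*0 = 0)
c(K) = 0 (c(K) = -0*(0 + K) = -0*K = -4*0 = 0)
J(Q) = (-10 + Q)*(4 + Q) (J(Q) = (4 + Q)*(-10 + Q) = (-10 + Q)*(4 + Q))
J(c(x(1))) + T(-8) = (-40 + 0**2 - 6*0) - 8 = (-40 + 0 + 0) - 8 = -40 - 8 = -48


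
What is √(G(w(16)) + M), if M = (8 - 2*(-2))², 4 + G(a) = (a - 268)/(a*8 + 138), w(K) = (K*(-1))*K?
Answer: √127933710/955 ≈ 11.844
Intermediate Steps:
w(K) = -K² (w(K) = (-K)*K = -K²)
G(a) = -4 + (-268 + a)/(138 + 8*a) (G(a) = -4 + (a - 268)/(a*8 + 138) = -4 + (-268 + a)/(8*a + 138) = -4 + (-268 + a)/(138 + 8*a))
M = 144 (M = (8 + 4)² = 12² = 144)
√(G(w(16)) + M) = √((-820 - (-31)*16²)/(2*(69 + 4*(-1*16²))) + 144) = √((-820 - (-31)*256)/(2*(69 + 4*(-1*256))) + 144) = √((-820 - 31*(-256))/(2*(69 + 4*(-256))) + 144) = √((-820 + 7936)/(2*(69 - 1024)) + 144) = √((½)*7116/(-955) + 144) = √((½)*(-1/955)*7116 + 144) = √(-3558/955 + 144) = √(133962/955) = √127933710/955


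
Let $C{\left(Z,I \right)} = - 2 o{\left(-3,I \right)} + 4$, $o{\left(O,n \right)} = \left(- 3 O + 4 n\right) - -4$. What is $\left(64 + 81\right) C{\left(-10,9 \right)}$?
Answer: $-13630$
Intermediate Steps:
$o{\left(O,n \right)} = 4 - 3 O + 4 n$ ($o{\left(O,n \right)} = \left(- 3 O + 4 n\right) + 4 = 4 - 3 O + 4 n$)
$C{\left(Z,I \right)} = -22 - 8 I$ ($C{\left(Z,I \right)} = - 2 \left(4 - -9 + 4 I\right) + 4 = - 2 \left(4 + 9 + 4 I\right) + 4 = - 2 \left(13 + 4 I\right) + 4 = \left(-26 - 8 I\right) + 4 = -22 - 8 I$)
$\left(64 + 81\right) C{\left(-10,9 \right)} = \left(64 + 81\right) \left(-22 - 72\right) = 145 \left(-22 - 72\right) = 145 \left(-94\right) = -13630$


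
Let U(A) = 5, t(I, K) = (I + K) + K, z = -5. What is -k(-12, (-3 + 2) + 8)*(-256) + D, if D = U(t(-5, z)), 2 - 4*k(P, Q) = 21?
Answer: -1211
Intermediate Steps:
t(I, K) = I + 2*K
k(P, Q) = -19/4 (k(P, Q) = 1/2 - 1/4*21 = 1/2 - 21/4 = -19/4)
D = 5
-k(-12, (-3 + 2) + 8)*(-256) + D = -1*(-19/4)*(-256) + 5 = (19/4)*(-256) + 5 = -1216 + 5 = -1211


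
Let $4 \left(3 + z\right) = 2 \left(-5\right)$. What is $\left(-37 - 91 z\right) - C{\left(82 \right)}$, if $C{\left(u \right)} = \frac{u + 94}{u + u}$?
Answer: $\frac{37919}{82} \approx 462.43$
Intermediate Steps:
$C{\left(u \right)} = \frac{94 + u}{2 u}$
$z = - \frac{11}{2}$ ($z = -3 + \frac{2 \left(-5\right)}{4} = -3 + \frac{1}{4} \left(-10\right) = -3 - \frac{5}{2} = - \frac{11}{2} \approx -5.5$)
$\left(-37 - 91 z\right) - C{\left(82 \right)} = \left(-37 - - \frac{1001}{2}\right) - \frac{94 + 82}{2 \cdot 82} = \left(-37 + \frac{1001}{2}\right) - \frac{1}{2} \cdot \frac{1}{82} \cdot 176 = \frac{927}{2} - \frac{44}{41} = \frac{37919}{82}$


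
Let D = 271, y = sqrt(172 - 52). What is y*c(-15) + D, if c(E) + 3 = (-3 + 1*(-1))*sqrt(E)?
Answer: 271 - 6*sqrt(30) - 120*I*sqrt(2) ≈ 238.14 - 169.71*I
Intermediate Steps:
y = 2*sqrt(30) (y = sqrt(120) = 2*sqrt(30) ≈ 10.954)
c(E) = -3 - 4*sqrt(E) (c(E) = -3 + (-3 + 1*(-1))*sqrt(E) = -3 + (-3 - 1)*sqrt(E) = -3 - 4*sqrt(E))
y*c(-15) + D = (2*sqrt(30))*(-3 - 4*I*sqrt(15)) + 271 = 2*sqrt(30)*(-3 - 4*I*sqrt(15)) + 271 = 271 + 2*sqrt(30)*(-3 - 4*I*sqrt(15))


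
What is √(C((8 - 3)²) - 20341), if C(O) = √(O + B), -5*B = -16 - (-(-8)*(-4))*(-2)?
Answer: √(-20341 + √41) ≈ 142.6*I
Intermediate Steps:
B = 16 (B = -(-16 - (-(-8)*(-4))*(-2))/5 = -(-16 - (-2*16)*(-2))/5 = -(-16 - (-32)*(-2))/5 = -(-16 - 1*64)/5 = -(-16 - 64)/5 = -⅕*(-80) = 16)
C(O) = √(16 + O) (C(O) = √(O + 16) = √(16 + O))
√(C((8 - 3)²) - 20341) = √(√(16 + (8 - 3)²) - 20341) = √(√(16 + 5²) - 20341) = √(√(16 + 25) - 20341) = √(√41 - 20341) = √(-20341 + √41)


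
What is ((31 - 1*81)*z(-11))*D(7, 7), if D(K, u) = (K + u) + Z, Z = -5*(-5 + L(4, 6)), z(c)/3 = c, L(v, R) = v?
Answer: 31350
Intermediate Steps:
z(c) = 3*c
Z = 5 (Z = -5*(-5 + 4) = -5*(-1) = 5)
D(K, u) = 5 + K + u (D(K, u) = (K + u) + 5 = 5 + K + u)
((31 - 1*81)*z(-11))*D(7, 7) = ((31 - 1*81)*(3*(-11)))*(5 + 7 + 7) = ((31 - 81)*(-33))*19 = -50*(-33)*19 = 1650*19 = 31350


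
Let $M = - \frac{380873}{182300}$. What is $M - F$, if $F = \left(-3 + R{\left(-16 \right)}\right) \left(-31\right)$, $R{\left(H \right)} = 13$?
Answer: $\frac{56132127}{182300} \approx 307.91$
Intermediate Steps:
$F = -310$ ($F = \left(-3 + 13\right) \left(-31\right) = 10 \left(-31\right) = -310$)
$M = - \frac{380873}{182300}$ ($M = \left(-380873\right) \frac{1}{182300} = - \frac{380873}{182300} \approx -2.0893$)
$M - F = - \frac{380873}{182300} - -310 = - \frac{380873}{182300} + 310 = \frac{56132127}{182300}$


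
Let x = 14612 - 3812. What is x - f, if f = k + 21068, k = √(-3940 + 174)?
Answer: -10268 - I*√3766 ≈ -10268.0 - 61.368*I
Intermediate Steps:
k = I*√3766 (k = √(-3766) = I*√3766 ≈ 61.368*I)
x = 10800
f = 21068 + I*√3766 (f = I*√3766 + 21068 = 21068 + I*√3766 ≈ 21068.0 + 61.368*I)
x - f = 10800 - (21068 + I*√3766) = 10800 + (-21068 - I*√3766) = -10268 - I*√3766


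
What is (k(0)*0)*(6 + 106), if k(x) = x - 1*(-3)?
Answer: 0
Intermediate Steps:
k(x) = 3 + x (k(x) = x + 3 = 3 + x)
(k(0)*0)*(6 + 106) = ((3 + 0)*0)*(6 + 106) = (3*0)*112 = 0*112 = 0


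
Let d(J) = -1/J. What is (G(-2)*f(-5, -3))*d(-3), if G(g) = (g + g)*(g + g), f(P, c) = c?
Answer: -16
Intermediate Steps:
G(g) = 4*g² (G(g) = (2*g)*(2*g) = 4*g²)
(G(-2)*f(-5, -3))*d(-3) = ((4*(-2)²)*(-3))*(-1/(-3)) = ((4*4)*(-3))*(-1*(-⅓)) = (16*(-3))*(⅓) = -48*⅓ = -16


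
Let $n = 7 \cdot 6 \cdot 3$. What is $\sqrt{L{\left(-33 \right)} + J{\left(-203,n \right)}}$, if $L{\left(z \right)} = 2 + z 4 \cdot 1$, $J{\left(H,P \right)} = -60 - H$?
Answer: $\sqrt{13} \approx 3.6056$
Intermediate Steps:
$n = 126$ ($n = 42 \cdot 3 = 126$)
$L{\left(z \right)} = 2 + 4 z$ ($L{\left(z \right)} = 2 + 4 z 1 = 2 + 4 z$)
$\sqrt{L{\left(-33 \right)} + J{\left(-203,n \right)}} = \sqrt{\left(2 + 4 \left(-33\right)\right) - -143} = \sqrt{\left(2 - 132\right) + \left(-60 + 203\right)} = \sqrt{-130 + 143} = \sqrt{13}$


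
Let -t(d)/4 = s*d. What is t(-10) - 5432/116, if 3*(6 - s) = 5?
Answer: 11006/87 ≈ 126.51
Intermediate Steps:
s = 13/3 (s = 6 - ⅓*5 = 6 - 5/3 = 13/3 ≈ 4.3333)
t(d) = -52*d/3
t(-10) - 5432/116 = -52/3*(-10) - 5432/116 = 520/3 - 5432/116 = 520/3 - 97*14/29 = 520/3 - 1358/29 = 11006/87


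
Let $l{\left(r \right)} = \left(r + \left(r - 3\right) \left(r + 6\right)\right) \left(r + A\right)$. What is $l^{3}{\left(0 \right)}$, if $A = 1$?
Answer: $-5832$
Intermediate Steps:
$l{\left(r \right)} = \left(1 + r\right) \left(r + \left(-3 + r\right) \left(6 + r\right)\right)$ ($l{\left(r \right)} = \left(r + \left(r - 3\right) \left(r + 6\right)\right) \left(r + 1\right) = \left(r + \left(-3 + r\right) \left(6 + r\right)\right) \left(1 + r\right) = \left(1 + r\right) \left(r + \left(-3 + r\right) \left(6 + r\right)\right)$)
$l^{3}{\left(0 \right)} = \left(-18 + 0^{3} - 0 + 5 \cdot 0^{2}\right)^{3} = \left(-18 + 0 + 0 + 5 \cdot 0\right)^{3} = \left(-18 + 0 + 0 + 0\right)^{3} = \left(-18\right)^{3} = -5832$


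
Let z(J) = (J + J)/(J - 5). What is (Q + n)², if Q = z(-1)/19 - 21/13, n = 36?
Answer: 649842064/549081 ≈ 1183.5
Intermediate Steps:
z(J) = 2*J/(-5 + J) (z(J) = (2*J)/(-5 + J) = 2*J/(-5 + J))
Q = -1184/741 (Q = (2*(-1)/(-5 - 1))/19 - 21/13 = (2*(-1)/(-6))*(1/19) - 21*1/13 = (2*(-1)*(-⅙))*(1/19) - 21/13 = (⅓)*(1/19) - 21/13 = 1/57 - 21/13 = -1184/741 ≈ -1.5978)
(Q + n)² = (-1184/741 + 36)² = (25492/741)² = 649842064/549081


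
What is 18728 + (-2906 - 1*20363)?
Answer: -4541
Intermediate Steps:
18728 + (-2906 - 1*20363) = 18728 + (-2906 - 20363) = 18728 - 23269 = -4541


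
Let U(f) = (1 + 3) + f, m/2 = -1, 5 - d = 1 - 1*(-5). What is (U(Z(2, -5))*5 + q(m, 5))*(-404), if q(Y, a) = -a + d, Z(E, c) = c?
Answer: 4444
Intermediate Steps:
d = -1 (d = 5 - (1 - 1*(-5)) = 5 - (1 + 5) = 5 - 1*6 = 5 - 6 = -1)
m = -2 (m = 2*(-1) = -2)
q(Y, a) = -1 - a (q(Y, a) = -a - 1 = -1 - a)
U(f) = 4 + f
(U(Z(2, -5))*5 + q(m, 5))*(-404) = ((4 - 5)*5 + (-1 - 1*5))*(-404) = (-1*5 + (-1 - 5))*(-404) = (-5 - 6)*(-404) = -11*(-404) = 4444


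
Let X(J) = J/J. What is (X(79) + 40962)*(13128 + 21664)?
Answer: 1425184696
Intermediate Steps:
X(J) = 1
(X(79) + 40962)*(13128 + 21664) = (1 + 40962)*(13128 + 21664) = 40963*34792 = 1425184696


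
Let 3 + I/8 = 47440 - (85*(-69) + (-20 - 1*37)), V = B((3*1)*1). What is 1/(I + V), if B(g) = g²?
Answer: 1/426881 ≈ 2.3426e-6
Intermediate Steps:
V = 9 (V = ((3*1)*1)² = (3*1)² = 3² = 9)
I = 426872 (I = -24 + 8*(47440 - (85*(-69) + (-20 - 1*37))) = -24 + 8*(47440 - (-5865 + (-20 - 37))) = -24 + 8*(47440 - (-5865 - 57)) = -24 + 8*(47440 - 1*(-5922)) = -24 + 8*(47440 + 5922) = -24 + 8*53362 = -24 + 426896 = 426872)
1/(I + V) = 1/(426872 + 9) = 1/426881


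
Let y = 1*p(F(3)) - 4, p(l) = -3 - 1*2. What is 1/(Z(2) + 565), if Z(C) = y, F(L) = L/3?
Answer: 1/556 ≈ 0.0017986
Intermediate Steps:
F(L) = L/3 (F(L) = L*(1/3) = L/3)
p(l) = -5 (p(l) = -3 - 2 = -5)
y = -9 (y = 1*(-5) - 4 = -5 - 4 = -9)
Z(C) = -9
1/(Z(2) + 565) = 1/(-9 + 565) = 1/556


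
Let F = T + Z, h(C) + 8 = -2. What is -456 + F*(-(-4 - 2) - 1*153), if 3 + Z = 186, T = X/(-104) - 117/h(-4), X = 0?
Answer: -290769/10 ≈ -29077.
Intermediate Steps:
h(C) = -10 (h(C) = -8 - 2 = -10)
T = 117/10 (T = 0/(-104) - 117/(-10) = 0*(-1/104) - 117*(-⅒) = 0 + 117/10 = 117/10 ≈ 11.700)
Z = 183 (Z = -3 + 186 = 183)
F = 1947/10 (F = 117/10 + 183 = 1947/10 ≈ 194.70)
-456 + F*(-(-4 - 2) - 1*153) = -456 + 1947*(-(-4 - 2) - 1*153)/10 = -456 + 1947*(-1*(-6) - 153)/10 = -456 + 1947*(6 - 153)/10 = -456 + (1947/10)*(-147) = -456 - 286209/10 = -290769/10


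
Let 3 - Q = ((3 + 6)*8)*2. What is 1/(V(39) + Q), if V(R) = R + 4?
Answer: -1/98 ≈ -0.010204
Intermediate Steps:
V(R) = 4 + R
Q = -141 (Q = 3 - (3 + 6)*8*2 = 3 - 9*8*2 = 3 - 72*2 = 3 - 1*144 = 3 - 144 = -141)
1/(V(39) + Q) = 1/((4 + 39) - 141) = 1/(43 - 141) = 1/(-98) = -1/98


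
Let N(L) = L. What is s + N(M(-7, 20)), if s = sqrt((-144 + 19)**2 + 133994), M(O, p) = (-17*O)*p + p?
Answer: 2400 + sqrt(149619) ≈ 2786.8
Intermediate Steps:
M(O, p) = p - 17*O*p (M(O, p) = -17*O*p + p = p - 17*O*p)
s = sqrt(149619) (s = sqrt((-125)**2 + 133994) = sqrt(15625 + 133994) = sqrt(149619) ≈ 386.81)
s + N(M(-7, 20)) = sqrt(149619) + 20*(1 - 17*(-7)) = sqrt(149619) + 20*(1 + 119) = sqrt(149619) + 20*120 = sqrt(149619) + 2400 = 2400 + sqrt(149619)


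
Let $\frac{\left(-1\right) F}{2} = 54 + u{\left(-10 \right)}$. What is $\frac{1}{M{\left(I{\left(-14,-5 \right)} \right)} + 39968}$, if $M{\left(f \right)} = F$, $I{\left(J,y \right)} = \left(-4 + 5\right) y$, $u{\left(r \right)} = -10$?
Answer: $\frac{1}{39880} \approx 2.5075 \cdot 10^{-5}$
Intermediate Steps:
$I{\left(J,y \right)} = y$ ($I{\left(J,y \right)} = 1 y = y$)
$F = -88$ ($F = - 2 \left(54 - 10\right) = \left(-2\right) 44 = -88$)
$M{\left(f \right)} = -88$
$\frac{1}{M{\left(I{\left(-14,-5 \right)} \right)} + 39968} = \frac{1}{-88 + 39968} = \frac{1}{39880}$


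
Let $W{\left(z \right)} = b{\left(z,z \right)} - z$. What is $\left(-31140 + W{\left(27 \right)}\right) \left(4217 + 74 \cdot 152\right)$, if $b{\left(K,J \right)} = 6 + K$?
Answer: $-481487310$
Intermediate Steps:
$W{\left(z \right)} = 6$ ($W{\left(z \right)} = \left(6 + z\right) - z = 6$)
$\left(-31140 + W{\left(27 \right)}\right) \left(4217 + 74 \cdot 152\right) = \left(-31140 + 6\right) \left(4217 + 74 \cdot 152\right) = - 31134 \left(4217 + 11248\right) = \left(-31134\right) 15465 = -481487310$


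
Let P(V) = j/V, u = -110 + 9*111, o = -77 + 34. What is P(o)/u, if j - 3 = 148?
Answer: -151/38227 ≈ -0.0039501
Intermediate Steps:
o = -43
j = 151 (j = 3 + 148 = 151)
u = 889 (u = -110 + 999 = 889)
P(V) = 151/V
P(o)/u = (151/(-43))/889 = (151*(-1/43))*(1/889) = -151/43*1/889 = -151/38227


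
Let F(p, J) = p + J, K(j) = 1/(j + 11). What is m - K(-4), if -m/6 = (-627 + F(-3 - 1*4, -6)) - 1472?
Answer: 88703/7 ≈ 12672.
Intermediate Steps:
K(j) = 1/(11 + j)
F(p, J) = J + p
m = 12672 (m = -6*((-627 + (-6 + (-3 - 1*4))) - 1472) = -6*((-627 + (-6 + (-3 - 4))) - 1472) = -6*((-627 + (-6 - 7)) - 1472) = -6*((-627 - 13) - 1472) = -6*(-640 - 1472) = -6*(-2112) = 12672)
m - K(-4) = 12672 - 1/(11 - 4) = 12672 - 1/7 = 12672 - 1*⅐ = 12672 - ⅐ = 88703/7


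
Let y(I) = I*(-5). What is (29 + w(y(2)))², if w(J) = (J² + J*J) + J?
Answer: 47961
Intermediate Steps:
y(I) = -5*I
w(J) = J + 2*J² (w(J) = (J² + J²) + J = 2*J² + J = J + 2*J²)
(29 + w(y(2)))² = (29 + (-5*2)*(1 + 2*(-5*2)))² = (29 - 10*(1 + 2*(-10)))² = (29 - 10*(1 - 20))² = (29 - 10*(-19))² = (29 + 190)² = 219² = 47961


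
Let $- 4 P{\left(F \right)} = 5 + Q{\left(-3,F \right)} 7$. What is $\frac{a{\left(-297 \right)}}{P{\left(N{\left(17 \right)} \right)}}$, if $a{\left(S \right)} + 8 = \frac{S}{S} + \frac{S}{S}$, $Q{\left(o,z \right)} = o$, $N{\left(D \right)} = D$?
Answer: $- \frac{3}{2} \approx -1.5$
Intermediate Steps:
$a{\left(S \right)} = -6$ ($a{\left(S \right)} = -8 + \left(\frac{S}{S} + \frac{S}{S}\right) = -8 + \left(1 + 1\right) = -8 + 2 = -6$)
$P{\left(F \right)} = 4$ ($P{\left(F \right)} = - \frac{5 - 21}{4} = \left(- \frac{1}{4}\right) \left(-16\right) = 4$)
$\frac{a{\left(-297 \right)}}{P{\left(N{\left(17 \right)} \right)}} = - \frac{6}{4} = \left(-6\right) \frac{1}{4} = - \frac{3}{2}$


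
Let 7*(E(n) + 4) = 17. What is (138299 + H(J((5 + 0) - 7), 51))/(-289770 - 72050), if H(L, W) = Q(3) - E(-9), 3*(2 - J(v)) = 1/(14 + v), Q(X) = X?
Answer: -193625/506548 ≈ -0.38224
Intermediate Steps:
E(n) = -11/7 (E(n) = -4 + (1/7)*17 = -4 + 17/7 = -11/7)
J(v) = 2 - 1/(3*(14 + v))
H(L, W) = 32/7 (H(L, W) = 3 - 1*(-11/7) = 3 + 11/7 = 32/7)
(138299 + H(J((5 + 0) - 7), 51))/(-289770 - 72050) = (138299 + 32/7)/(-289770 - 72050) = (968125/7)/(-361820) = (968125/7)*(-1/361820) = -193625/506548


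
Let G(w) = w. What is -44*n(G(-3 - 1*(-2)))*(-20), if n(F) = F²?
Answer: 880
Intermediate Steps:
-44*n(G(-3 - 1*(-2)))*(-20) = -44*(-3 - 1*(-2))²*(-20) = -44*(-3 + 2)²*(-20) = -44*(-1)²*(-20) = -44*1*(-20) = -44*(-20) = 880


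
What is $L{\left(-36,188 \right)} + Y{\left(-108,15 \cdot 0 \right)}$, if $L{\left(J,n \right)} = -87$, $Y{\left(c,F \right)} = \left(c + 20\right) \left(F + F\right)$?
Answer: $-87$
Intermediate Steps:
$Y{\left(c,F \right)} = 2 F \left(20 + c\right)$ ($Y{\left(c,F \right)} = \left(20 + c\right) 2 F = 2 F \left(20 + c\right)$)
$L{\left(-36,188 \right)} + Y{\left(-108,15 \cdot 0 \right)} = -87 + 2 \cdot 15 \cdot 0 \left(20 - 108\right) = -87 + 2 \cdot 0 \left(-88\right) = -87 + 0 = -87$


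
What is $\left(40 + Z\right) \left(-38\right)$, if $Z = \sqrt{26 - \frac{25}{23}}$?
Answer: $-1520 - \frac{38 \sqrt{13179}}{23} \approx -1709.7$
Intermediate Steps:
$Z = \frac{\sqrt{13179}}{23}$ ($Z = \sqrt{26 - \frac{25}{23}} = \sqrt{\frac{573}{23}} = \frac{\sqrt{13179}}{23} \approx 4.9913$)
$\left(40 + Z\right) \left(-38\right) = \left(40 + \frac{\sqrt{13179}}{23}\right) \left(-38\right) = -1520 - \frac{38 \sqrt{13179}}{23}$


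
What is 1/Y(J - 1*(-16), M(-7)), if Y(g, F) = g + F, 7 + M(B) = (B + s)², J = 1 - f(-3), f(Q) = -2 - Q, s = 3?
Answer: 1/25 ≈ 0.040000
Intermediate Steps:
J = 0 (J = 1 - (-2 - 1*(-3)) = 1 - (-2 + 3) = 1 - 1*1 = 1 - 1 = 0)
M(B) = -7 + (3 + B)² (M(B) = -7 + (B + 3)² = -7 + (3 + B)²)
Y(g, F) = F + g
1/Y(J - 1*(-16), M(-7)) = 1/((-7 + (3 - 7)²) + (0 - 1*(-16))) = 1/((-7 + (-4)²) + (0 + 16)) = 1/((-7 + 16) + 16) = 1/(9 + 16) = 1/25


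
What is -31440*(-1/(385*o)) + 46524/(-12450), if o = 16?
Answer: 218417/159775 ≈ 1.3670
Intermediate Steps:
-31440*(-1/(385*o)) + 46524/(-12450) = -31440/((16*(-11))*35) + 46524/(-12450) = -31440/((-176*35)) + 46524*(-1/12450) = -31440/(-6160) - 7754/2075 = -31440*(-1/6160) - 7754/2075 = 393/77 - 7754/2075 = 218417/159775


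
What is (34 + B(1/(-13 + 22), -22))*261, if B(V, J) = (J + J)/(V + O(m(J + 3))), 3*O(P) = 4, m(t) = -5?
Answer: 12006/13 ≈ 923.54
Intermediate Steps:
O(P) = 4/3 (O(P) = (1/3)*4 = 4/3)
B(V, J) = 2*J/(4/3 + V) (B(V, J) = (J + J)/(V + 4/3) = (2*J)/(4/3 + V) = 2*J/(4/3 + V))
(34 + B(1/(-13 + 22), -22))*261 = (34 + 6*(-22)/(4 + 3/(-13 + 22)))*261 = (34 + 6*(-22)/(4 + 3/9))*261 = (34 + 6*(-22)/(4 + 3*(1/9)))*261 = (34 + 6*(-22)/(4 + 1/3))*261 = (34 + 6*(-22)/(13/3))*261 = (34 + 6*(-22)*(3/13))*261 = (34 - 396/13)*261 = (46/13)*261 = 12006/13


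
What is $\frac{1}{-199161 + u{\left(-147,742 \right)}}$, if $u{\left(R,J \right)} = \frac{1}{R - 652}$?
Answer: $- \frac{799}{159129640} \approx -5.0211 \cdot 10^{-6}$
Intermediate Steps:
$u{\left(R,J \right)} = \frac{1}{-652 + R}$
$\frac{1}{-199161 + u{\left(-147,742 \right)}} = \frac{1}{-199161 + \frac{1}{-652 - 147}} = \frac{1}{-199161 + \frac{1}{-799}} = \frac{1}{-199161 - \frac{1}{799}} = \frac{1}{- \frac{159129640}{799}} = - \frac{799}{159129640}$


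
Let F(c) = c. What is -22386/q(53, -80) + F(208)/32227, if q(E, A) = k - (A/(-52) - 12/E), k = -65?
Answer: 5462387570/16180433 ≈ 337.59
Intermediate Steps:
q(E, A) = -65 + 12/E + A/52 (q(E, A) = -65 - (A/(-52) - 12/E) = -65 - (A*(-1/52) - 12/E) = -65 - (-A/52 - 12/E) = -65 - (-12/E - A/52) = -65 + (12/E + A/52) = -65 + 12/E + A/52)
-22386/q(53, -80) + F(208)/32227 = -22386/(-65 + 12/53 + (1/52)*(-80)) + 208/32227 = -22386/(-65 + 12*(1/53) - 20/13) + 208*(1/32227) = -22386/(-65 + 12/53 - 20/13) + 16/2479 = -22386/(-45689/689) + 16/2479 = -22386*(-689/45689) + 16/2479 = 2203422/6527 + 16/2479 = 5462387570/16180433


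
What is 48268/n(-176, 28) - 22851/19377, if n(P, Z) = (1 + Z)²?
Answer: 101785705/1810673 ≈ 56.214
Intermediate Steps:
48268/n(-176, 28) - 22851/19377 = 48268/((1 + 28)²) - 22851/19377 = 48268/(29²) - 22851*1/19377 = 48268/841 - 2539/2153 = 101785705/1810673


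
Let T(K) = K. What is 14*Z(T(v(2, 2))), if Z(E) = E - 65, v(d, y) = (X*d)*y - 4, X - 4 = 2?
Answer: -630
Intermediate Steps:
X = 6 (X = 4 + 2 = 6)
v(d, y) = -4 + 6*d*y (v(d, y) = (6*d)*y - 4 = 6*d*y - 4 = -4 + 6*d*y)
Z(E) = -65 + E
14*Z(T(v(2, 2))) = 14*(-65 + (-4 + 6*2*2)) = 14*(-65 + (-4 + 24)) = 14*(-65 + 20) = 14*(-45) = -630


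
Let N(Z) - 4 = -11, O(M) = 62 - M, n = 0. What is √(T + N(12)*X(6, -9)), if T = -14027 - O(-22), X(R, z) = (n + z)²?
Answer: I*√14678 ≈ 121.15*I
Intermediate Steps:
X(R, z) = z² (X(R, z) = (0 + z)² = z²)
N(Z) = -7 (N(Z) = 4 - 11 = -7)
T = -14111 (T = -14027 - (62 - 1*(-22)) = -14027 - (62 + 22) = -14027 - 1*84 = -14027 - 84 = -14111)
√(T + N(12)*X(6, -9)) = √(-14111 - 7*(-9)²) = √(-14111 - 7*81) = √(-14111 - 567) = √(-14678) = I*√14678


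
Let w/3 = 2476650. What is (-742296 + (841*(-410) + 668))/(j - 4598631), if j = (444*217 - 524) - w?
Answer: 1086438/11932757 ≈ 0.091047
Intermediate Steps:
w = 7429950 (w = 3*2476650 = 7429950)
j = -7334126 (j = (444*217 - 524) - 1*7429950 = (96348 - 524) - 7429950 = 95824 - 7429950 = -7334126)
(-742296 + (841*(-410) + 668))/(j - 4598631) = (-742296 + (841*(-410) + 668))/(-7334126 - 4598631) = (-742296 + (-344810 + 668))/(-11932757) = (-742296 - 344142)*(-1/11932757) = -1086438*(-1/11932757) = 1086438/11932757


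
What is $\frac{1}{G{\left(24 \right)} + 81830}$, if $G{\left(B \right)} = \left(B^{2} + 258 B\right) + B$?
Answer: $\frac{1}{88622} \approx 1.1284 \cdot 10^{-5}$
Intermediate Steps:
$G{\left(B \right)} = B^{2} + 259 B$
$\frac{1}{G{\left(24 \right)} + 81830} = \frac{1}{24 \left(259 + 24\right) + 81830} = \frac{1}{24 \cdot 283 + 81830} = \frac{1}{6792 + 81830} = \frac{1}{88622}$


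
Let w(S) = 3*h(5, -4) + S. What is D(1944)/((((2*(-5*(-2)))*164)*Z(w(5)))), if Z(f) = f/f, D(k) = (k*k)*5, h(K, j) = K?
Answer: 236196/41 ≈ 5760.9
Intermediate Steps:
D(k) = 5*k² (D(k) = k²*5 = 5*k²)
w(S) = 15 + S (w(S) = 3*5 + S = 15 + S)
Z(f) = 1
D(1944)/((((2*(-5*(-2)))*164)*Z(w(5)))) = (5*1944²)/((((2*(-5*(-2)))*164)*1)) = (5*3779136)/((((2*10)*164)*1)) = 18895680/(((20*164)*1)) = 18895680/((3280*1)) = 18895680/3280 = 18895680*(1/3280) = 236196/41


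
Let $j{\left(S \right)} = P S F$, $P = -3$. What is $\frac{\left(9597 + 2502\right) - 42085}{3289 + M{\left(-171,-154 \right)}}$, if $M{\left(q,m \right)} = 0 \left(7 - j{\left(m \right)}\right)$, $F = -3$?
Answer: $- \frac{2726}{299} \approx -9.1171$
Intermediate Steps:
$j{\left(S \right)} = 9 S$ ($j{\left(S \right)} = - 3 S \left(-3\right) = 9 S$)
$M{\left(q,m \right)} = 0$ ($M{\left(q,m \right)} = 0 \left(7 - 9 m\right) = 0$)
$\frac{\left(9597 + 2502\right) - 42085}{3289 + M{\left(-171,-154 \right)}} = \frac{\left(9597 + 2502\right) - 42085}{3289 + 0} = \frac{12099 - 42085}{3289} = \left(-29986\right) \frac{1}{3289} = - \frac{2726}{299}$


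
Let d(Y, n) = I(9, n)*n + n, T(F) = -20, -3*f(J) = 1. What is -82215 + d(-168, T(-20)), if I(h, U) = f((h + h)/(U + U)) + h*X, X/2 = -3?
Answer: -243445/3 ≈ -81148.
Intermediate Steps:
f(J) = -⅓ (f(J) = -⅓*1 = -⅓)
X = -6 (X = 2*(-3) = -6)
I(h, U) = -⅓ - 6*h (I(h, U) = -⅓ + h*(-6) = -⅓ - 6*h)
d(Y, n) = -160*n/3 (d(Y, n) = (-⅓ - 6*9)*n + n = (-⅓ - 54)*n + n = -163*n/3 + n = -160*n/3)
-82215 + d(-168, T(-20)) = -82215 - 160/3*(-20) = -82215 + 3200/3 = -243445/3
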